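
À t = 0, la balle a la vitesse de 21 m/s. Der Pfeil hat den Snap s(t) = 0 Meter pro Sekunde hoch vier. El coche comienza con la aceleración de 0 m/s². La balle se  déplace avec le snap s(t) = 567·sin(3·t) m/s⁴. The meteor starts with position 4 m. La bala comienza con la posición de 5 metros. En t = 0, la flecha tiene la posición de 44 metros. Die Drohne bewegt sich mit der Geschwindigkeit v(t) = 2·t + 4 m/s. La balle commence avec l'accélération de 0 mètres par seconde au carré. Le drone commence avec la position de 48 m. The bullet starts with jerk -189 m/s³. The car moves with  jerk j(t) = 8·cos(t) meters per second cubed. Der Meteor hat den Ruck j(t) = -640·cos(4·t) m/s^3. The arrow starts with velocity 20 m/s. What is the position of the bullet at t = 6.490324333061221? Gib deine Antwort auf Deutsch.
Um dies zu lösen, müssen wir 4 Integrale unserer Gleichung für den Snap s(t) = 567·sin(3·t) finden. Die Stammfunktion von dem Snap, mit j(0) = -189, ergibt den Ruck: j(t) = -189·cos(3·t). Das Integral von dem Ruck ist die Beschleunigung. Mit a(0) = 0 erhalten wir a(t) = -63·sin(3·t). Das Integral von der Beschleunigung ist die Geschwindigkeit. Mit v(0) = 21 erhalten wir v(t) = 21·cos(3·t). Durch Integration von der Geschwindigkeit und Verwendung der Anfangsbedingung x(0) = 5, erhalten wir x(t) = 7·sin(3·t) + 5. Mit x(t) = 7·sin(3·t) + 5 und Einsetzen von t = 6.490324333061221, finden wir x = 9.07531534008916.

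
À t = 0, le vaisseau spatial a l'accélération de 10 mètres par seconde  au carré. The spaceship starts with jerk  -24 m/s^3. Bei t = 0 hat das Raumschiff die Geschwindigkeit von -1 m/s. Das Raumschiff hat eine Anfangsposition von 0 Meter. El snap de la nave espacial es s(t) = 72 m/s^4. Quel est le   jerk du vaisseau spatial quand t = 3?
Pour résoudre ceci, nous devons prendre 1 intégrale de notre équation du snap s(t) = 72. L'intégrale du snap est le jerk. En utilisant j(0) = -24, nous obtenons j(t) = 72·t - 24. De l'équation du jerk j(t) = 72·t - 24, nous substituons t = 3 pour obtenir j = 192.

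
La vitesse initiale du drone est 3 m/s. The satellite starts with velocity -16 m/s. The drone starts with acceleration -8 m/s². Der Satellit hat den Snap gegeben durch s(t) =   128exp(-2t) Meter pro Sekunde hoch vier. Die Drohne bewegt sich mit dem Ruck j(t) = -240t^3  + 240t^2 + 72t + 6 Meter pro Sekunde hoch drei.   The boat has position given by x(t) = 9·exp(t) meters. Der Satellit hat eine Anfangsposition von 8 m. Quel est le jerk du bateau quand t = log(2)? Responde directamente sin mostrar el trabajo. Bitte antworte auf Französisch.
j(log(2)) = 18.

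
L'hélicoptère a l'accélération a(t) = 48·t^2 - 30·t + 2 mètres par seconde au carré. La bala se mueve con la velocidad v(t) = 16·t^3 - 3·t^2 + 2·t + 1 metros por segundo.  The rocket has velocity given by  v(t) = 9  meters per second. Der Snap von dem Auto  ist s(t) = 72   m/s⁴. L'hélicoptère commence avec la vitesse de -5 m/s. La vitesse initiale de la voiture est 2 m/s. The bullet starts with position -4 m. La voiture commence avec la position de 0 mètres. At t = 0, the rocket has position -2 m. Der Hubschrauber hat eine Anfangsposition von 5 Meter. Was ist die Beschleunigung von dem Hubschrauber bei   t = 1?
Aus der Gleichung für die Beschleunigung a(t) = 48·t^2 - 30·t + 2, setzen wir t = 1 ein und erhalten a = 20.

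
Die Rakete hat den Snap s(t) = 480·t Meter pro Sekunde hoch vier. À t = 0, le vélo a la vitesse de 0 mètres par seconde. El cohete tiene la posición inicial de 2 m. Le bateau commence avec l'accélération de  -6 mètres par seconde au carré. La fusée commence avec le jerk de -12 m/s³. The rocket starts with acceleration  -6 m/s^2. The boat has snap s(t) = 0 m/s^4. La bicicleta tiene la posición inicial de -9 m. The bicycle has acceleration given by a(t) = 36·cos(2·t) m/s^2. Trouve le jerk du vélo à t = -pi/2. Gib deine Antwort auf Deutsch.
Wir müssen unsere Gleichung für die Beschleunigung a(t) = 36·cos(2·t) 1-mal ableiten. Die Ableitung von der Beschleunigung ergibt den Ruck: j(t) = -72·sin(2·t). Aus der Gleichung für den Ruck j(t) = -72·sin(2·t), setzen wir t = -pi/2 ein und erhalten j = 0.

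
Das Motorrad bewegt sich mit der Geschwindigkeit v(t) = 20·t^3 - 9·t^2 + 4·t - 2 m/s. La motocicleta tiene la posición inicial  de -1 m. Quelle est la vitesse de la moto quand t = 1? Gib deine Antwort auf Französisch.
En utilisant v(t) = 20·t^3 - 9·t^2 + 4·t - 2 et en substituant t = 1, nous trouvons v = 13.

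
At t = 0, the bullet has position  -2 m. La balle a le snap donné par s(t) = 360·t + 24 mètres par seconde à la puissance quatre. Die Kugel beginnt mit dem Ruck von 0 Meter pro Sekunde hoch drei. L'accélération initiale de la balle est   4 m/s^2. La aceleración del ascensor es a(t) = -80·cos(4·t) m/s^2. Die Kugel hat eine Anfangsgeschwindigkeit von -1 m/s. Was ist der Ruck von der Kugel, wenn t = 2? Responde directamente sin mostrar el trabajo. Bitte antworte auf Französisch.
La réponse est 768.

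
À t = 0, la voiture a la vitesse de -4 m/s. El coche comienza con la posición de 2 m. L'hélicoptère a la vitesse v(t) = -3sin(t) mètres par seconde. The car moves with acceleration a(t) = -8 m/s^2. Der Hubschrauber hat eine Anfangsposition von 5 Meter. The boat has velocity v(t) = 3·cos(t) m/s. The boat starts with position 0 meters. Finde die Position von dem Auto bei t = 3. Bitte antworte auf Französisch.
Nous devons trouver l'intégrale de notre équation de l'accélération a(t) = -8 2 fois. L'intégrale de l'accélération, avec v(0) = -4, donne la vitesse: v(t) = -8·t - 4. L'intégrale de la vitesse est la position. En utilisant x(0) = 2, nous obtenons x(t) = -4·t^2 - 4·t + 2. De l'équation de la position x(t) = -4·t^2 - 4·t + 2, nous substituons t = 3 pour obtenir x = -46.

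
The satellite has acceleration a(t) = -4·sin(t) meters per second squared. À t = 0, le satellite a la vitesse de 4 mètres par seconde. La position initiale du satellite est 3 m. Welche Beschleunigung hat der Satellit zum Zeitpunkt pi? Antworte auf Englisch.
Using a(t) = -4·sin(t) and substituting t = pi, we find a = 0.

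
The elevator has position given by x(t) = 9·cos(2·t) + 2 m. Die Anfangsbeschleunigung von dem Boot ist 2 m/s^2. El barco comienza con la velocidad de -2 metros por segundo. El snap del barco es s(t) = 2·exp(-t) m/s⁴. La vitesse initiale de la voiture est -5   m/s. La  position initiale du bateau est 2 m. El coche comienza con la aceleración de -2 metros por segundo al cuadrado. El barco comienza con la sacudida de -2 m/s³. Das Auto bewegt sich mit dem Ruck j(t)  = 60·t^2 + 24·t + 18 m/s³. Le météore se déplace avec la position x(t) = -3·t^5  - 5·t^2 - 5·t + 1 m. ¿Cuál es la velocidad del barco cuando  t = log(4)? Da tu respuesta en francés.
Pour résoudre ceci, nous devons prendre 3 intégrales de notre équation du snap s(t) = 2·exp(-t). La primitive du snap, avec j(0) = -2, donne le jerk: j(t) = -2·exp(-t). La primitive du jerk est l'accélération. En utilisant a(0) = 2, nous obtenons a(t) = 2·exp(-t). L'intégrale de l'accélération est la vitesse. En utilisant v(0) = -2, nous obtenons v(t) = -2·exp(-t). De l'équation de la vitesse v(t) = -2·exp(-t), nous substituons t = log(4) pour obtenir v = -1/2.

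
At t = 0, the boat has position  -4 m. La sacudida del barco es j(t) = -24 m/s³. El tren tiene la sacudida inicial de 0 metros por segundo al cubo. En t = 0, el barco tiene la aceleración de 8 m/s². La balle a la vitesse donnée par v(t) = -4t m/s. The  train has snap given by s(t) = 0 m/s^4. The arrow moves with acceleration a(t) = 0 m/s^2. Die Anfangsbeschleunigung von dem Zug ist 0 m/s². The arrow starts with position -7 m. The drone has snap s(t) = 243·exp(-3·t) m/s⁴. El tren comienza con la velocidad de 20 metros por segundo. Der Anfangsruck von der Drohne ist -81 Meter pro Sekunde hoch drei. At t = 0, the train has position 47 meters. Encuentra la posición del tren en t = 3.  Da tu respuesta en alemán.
Wir müssen unsere Gleichung für den Snap s(t) = 0 4-mal integrieren. Die Stammfunktion von dem Snap, mit j(0) = 0, ergibt den Ruck: j(t) = 0. Das Integral von dem Ruck, mit a(0) = 0, ergibt die Beschleunigung: a(t) = 0. Durch Integration von der Beschleunigung und Verwendung der Anfangsbedingung v(0) = 20, erhalten wir v(t) = 20. Durch Integration von der Geschwindigkeit und Verwendung der Anfangsbedingung x(0) = 47, erhalten wir x(t) = 20·t + 47. Mit x(t) = 20·t + 47 und Einsetzen von t = 3, finden wir x = 107.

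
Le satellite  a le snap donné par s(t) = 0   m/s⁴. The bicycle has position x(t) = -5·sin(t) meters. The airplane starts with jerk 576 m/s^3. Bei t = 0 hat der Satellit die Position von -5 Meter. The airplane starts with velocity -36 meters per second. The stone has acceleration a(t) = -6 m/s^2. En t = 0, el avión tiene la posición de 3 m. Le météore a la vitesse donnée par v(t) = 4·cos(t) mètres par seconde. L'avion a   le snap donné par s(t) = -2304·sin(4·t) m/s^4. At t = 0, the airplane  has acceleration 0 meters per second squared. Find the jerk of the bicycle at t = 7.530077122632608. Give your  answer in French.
Nous devons dériver notre équation de la position x(t) = -5·sin(t) 3 fois. En prenant d/dt de x(t), nous trouvons v(t) = -5·cos(t). En prenant d/dt de v(t), nous trouvons a(t) = 5·sin(t). La dérivée de l'accélération donne le jerk: j(t) = 5·cos(t). Nous avons le jerk j(t) = 5·cos(t). En substituant t = 7.530077122632608: j(7.530077122632608) = 1.59135226920755.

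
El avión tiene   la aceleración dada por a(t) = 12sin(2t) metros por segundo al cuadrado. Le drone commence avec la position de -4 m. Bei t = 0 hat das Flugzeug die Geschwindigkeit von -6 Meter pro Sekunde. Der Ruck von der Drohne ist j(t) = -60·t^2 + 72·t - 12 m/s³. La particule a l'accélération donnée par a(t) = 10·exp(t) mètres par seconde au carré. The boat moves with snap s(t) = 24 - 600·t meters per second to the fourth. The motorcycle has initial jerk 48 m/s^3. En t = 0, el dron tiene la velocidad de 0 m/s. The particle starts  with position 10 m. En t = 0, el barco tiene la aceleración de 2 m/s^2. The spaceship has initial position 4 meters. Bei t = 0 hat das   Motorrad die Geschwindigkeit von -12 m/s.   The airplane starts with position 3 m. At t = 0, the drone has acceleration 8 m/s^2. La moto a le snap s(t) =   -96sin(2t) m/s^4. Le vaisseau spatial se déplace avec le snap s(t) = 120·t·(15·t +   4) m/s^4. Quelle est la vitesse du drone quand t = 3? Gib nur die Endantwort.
La réponse est -111.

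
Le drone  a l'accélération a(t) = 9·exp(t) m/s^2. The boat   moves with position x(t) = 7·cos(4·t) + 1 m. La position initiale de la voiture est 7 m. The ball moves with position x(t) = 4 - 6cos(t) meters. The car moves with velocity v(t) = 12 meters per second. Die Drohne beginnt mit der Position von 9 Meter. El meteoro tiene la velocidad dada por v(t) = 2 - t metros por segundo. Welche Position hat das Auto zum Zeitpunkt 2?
Wir müssen das Integral unserer Gleichung für die Geschwindigkeit v(t) = 12 1-mal finden. Mit ∫v(t)dt und Anwendung von x(0) = 7, finden wir x(t) = 12·t + 7. Aus der Gleichung für die Position x(t) = 12·t + 7, setzen wir t = 2 ein und erhalten x = 31.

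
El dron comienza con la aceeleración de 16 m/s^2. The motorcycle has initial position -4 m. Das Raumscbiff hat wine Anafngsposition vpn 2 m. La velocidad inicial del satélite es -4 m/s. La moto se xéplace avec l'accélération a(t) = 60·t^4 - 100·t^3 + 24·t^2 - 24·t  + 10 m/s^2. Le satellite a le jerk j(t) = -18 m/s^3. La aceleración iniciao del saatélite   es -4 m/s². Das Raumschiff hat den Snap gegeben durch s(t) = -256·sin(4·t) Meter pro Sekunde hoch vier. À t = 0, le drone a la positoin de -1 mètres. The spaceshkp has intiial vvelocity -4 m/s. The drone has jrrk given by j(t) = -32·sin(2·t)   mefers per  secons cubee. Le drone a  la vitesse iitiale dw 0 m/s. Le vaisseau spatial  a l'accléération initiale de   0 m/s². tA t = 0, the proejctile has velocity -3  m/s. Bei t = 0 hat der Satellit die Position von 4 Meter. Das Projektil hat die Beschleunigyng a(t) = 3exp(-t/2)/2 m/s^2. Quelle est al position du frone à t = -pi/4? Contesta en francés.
Nous devons intégrer notre équation du jerk j(t) = -32·sin(2·t) 3 fois. L'intégrale du jerk est l'accélération. En utilisant a(0) = 16, nous obtenons a(t) = 16·cos(2·t). En prenant ∫a(t)dt et en appliquant v(0) = 0, nous trouvons v(t) = 8·sin(2·t). La primitive de la vitesse est la position. En utilisant x(0) = -1, nous obtenons x(t) = 3 - 4·cos(2·t). En utilisant x(t) = 3 - 4·cos(2·t) et en substituant t = -pi/4, nous trouvons x = 3.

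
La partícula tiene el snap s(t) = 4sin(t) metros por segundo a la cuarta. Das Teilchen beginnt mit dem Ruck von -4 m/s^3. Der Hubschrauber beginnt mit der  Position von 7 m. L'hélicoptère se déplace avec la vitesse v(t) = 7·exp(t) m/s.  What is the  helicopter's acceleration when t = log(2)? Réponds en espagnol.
Partiendo de la velocidad v(t) = 7·exp(t), tomamos 1 derivada. La derivada de la velocidad da la aceleración: a(t) = 7·exp(t). Tenemos la aceleración a(t) = 7·exp(t). Sustituyendo t = log(2): a(log(2)) = 14.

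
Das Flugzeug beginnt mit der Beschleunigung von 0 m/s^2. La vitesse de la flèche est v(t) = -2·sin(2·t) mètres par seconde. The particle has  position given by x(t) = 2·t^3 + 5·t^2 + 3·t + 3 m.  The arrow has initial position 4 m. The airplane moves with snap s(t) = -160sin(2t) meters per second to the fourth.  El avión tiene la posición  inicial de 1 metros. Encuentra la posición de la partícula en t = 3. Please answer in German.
Aus der Gleichung für die Position x(t) = 2·t^3 + 5·t^2 + 3·t + 3, setzen wir t = 3 ein und erhalten x = 111.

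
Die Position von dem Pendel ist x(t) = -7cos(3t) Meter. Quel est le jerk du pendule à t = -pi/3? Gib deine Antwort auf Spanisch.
Debemos derivar nuestra ecuación de la posición x(t) = -7·cos(3·t) 3 veces. Derivando la posición, obtenemos la velocidad: v(t) = 21·sin(3·t). Derivando la velocidad, obtenemos la aceleración: a(t) = 63·cos(3·t). La derivada de la aceleración da la sacudida: j(t) = -189·sin(3·t). Usando j(t) = -189·sin(3·t) y sustituyendo t = -pi/3, encontramos j = 0.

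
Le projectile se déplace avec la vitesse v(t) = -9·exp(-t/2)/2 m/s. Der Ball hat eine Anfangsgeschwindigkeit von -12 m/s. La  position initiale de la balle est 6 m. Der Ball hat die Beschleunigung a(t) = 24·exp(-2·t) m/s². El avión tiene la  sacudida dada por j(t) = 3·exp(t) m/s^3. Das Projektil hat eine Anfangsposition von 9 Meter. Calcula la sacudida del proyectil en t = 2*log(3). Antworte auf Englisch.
To solve this, we need to take 2 derivatives of our velocity equation v(t) = -9·exp(-t/2)/2. Differentiating velocity, we get acceleration: a(t) = 9·exp(-t/2)/4. Taking d/dt of a(t), we find j(t) = -9·exp(-t/2)/8. From the given jerk equation j(t) = -9·exp(-t/2)/8, we substitute t = 2*log(3) to get j = -3/8.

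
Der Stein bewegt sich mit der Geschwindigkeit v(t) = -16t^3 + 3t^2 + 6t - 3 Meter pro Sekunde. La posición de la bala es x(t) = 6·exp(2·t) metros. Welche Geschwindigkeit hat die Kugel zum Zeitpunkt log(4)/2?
Wir müssen unsere Gleichung für die Position x(t) = 6·exp(2·t) 1-mal ableiten. Mit d/dt von x(t) finden wir v(t) = 12·exp(2·t). Mit v(t) = 12·exp(2·t) und Einsetzen von t = log(4)/2, finden wir v = 48.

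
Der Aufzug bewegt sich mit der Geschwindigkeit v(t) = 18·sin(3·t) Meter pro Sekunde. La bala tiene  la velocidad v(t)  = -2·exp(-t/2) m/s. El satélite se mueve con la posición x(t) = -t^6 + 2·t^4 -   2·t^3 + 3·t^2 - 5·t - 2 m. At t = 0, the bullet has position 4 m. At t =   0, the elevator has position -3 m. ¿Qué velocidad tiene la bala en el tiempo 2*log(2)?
Tenemos la velocidad v(t) = -2·exp(-t/2). Sustituyendo t = 2*log(2): v(2*log(2)) = -1.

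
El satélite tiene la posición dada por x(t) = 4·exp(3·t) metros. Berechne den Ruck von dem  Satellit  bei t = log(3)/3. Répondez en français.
En partant de la position x(t) = 4·exp(3·t), nous prenons 3 dérivées. La dérivée de la position donne la vitesse: v(t) = 12·exp(3·t). En prenant d/dt de v(t), nous trouvons a(t) = 36·exp(3·t). En prenant d/dt de a(t), nous trouvons j(t) = 108·exp(3·t). Nous avons le jerk j(t) = 108·exp(3·t). En substituant t = log(3)/3: j(log(3)/3) = 324.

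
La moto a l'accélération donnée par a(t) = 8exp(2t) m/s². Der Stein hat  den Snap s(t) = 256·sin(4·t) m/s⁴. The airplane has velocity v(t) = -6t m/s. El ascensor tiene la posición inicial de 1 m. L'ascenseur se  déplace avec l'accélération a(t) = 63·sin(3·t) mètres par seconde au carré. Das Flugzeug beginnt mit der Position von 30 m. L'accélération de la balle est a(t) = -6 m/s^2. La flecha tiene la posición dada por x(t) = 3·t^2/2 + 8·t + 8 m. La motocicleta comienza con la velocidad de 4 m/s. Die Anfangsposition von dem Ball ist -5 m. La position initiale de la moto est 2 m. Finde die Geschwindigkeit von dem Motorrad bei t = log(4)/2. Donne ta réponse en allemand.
Wir müssen unsere Gleichung für die Beschleunigung a(t) = 8·exp(2·t) 1-mal integrieren. Mit ∫a(t)dt und Anwendung von v(0) = 4, finden wir v(t) = 4·exp(2·t). Aus der Gleichung für die Geschwindigkeit v(t) = 4·exp(2·t), setzen wir t = log(4)/2 ein und erhalten v = 16.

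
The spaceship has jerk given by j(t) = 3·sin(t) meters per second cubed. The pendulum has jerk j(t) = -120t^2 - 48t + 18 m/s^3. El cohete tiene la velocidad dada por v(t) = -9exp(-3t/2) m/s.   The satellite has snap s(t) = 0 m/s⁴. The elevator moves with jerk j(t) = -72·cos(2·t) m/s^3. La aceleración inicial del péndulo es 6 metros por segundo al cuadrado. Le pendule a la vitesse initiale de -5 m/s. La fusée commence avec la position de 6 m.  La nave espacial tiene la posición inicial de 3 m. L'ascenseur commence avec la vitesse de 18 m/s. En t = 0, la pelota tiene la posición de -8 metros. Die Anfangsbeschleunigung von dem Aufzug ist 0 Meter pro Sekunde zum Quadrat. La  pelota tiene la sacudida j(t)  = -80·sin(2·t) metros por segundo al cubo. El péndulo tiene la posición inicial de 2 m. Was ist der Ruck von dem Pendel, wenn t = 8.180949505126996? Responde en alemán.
Aus der Gleichung für den Ruck j(t) = -120·t^2 - 48·t + 18, setzen wir t = 8.180949505126996 ein und erhalten j = -8406.03775289861.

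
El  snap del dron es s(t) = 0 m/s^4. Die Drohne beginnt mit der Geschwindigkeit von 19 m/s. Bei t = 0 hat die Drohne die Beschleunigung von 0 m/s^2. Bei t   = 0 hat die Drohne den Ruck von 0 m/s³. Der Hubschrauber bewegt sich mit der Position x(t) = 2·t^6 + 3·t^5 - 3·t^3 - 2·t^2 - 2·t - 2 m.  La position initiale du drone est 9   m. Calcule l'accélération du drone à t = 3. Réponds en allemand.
Wir müssen unsere Gleichung für den Snap s(t) = 0 2-mal integrieren. Die Stammfunktion von dem Snap, mit j(0) = 0, ergibt den Ruck: j(t) = 0. Das Integral von dem Ruck ist die Beschleunigung. Mit a(0) = 0 erhalten wir a(t) = 0. Wir haben die Beschleunigung a(t) = 0. Durch Einsetzen von t = 3: a(3) = 0.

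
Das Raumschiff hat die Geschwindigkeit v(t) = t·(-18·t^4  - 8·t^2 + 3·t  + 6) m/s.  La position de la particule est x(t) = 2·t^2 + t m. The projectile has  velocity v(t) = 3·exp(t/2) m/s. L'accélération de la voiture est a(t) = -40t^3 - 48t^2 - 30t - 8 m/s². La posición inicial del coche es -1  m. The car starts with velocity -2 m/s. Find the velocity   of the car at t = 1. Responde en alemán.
Wir müssen das Integral unserer Gleichung für die Beschleunigung a(t) = -40·t^3 - 48·t^2 - 30·t - 8 1-mal finden. Durch Integration von der Beschleunigung und Verwendung der Anfangsbedingung v(0) = -2, erhalten wir v(t) = -10·t^4 - 16·t^3 - 15·t^2 - 8·t - 2. Aus der Gleichung für die Geschwindigkeit v(t) = -10·t^4 - 16·t^3 - 15·t^2 - 8·t - 2, setzen wir t = 1 ein und erhalten v = -51.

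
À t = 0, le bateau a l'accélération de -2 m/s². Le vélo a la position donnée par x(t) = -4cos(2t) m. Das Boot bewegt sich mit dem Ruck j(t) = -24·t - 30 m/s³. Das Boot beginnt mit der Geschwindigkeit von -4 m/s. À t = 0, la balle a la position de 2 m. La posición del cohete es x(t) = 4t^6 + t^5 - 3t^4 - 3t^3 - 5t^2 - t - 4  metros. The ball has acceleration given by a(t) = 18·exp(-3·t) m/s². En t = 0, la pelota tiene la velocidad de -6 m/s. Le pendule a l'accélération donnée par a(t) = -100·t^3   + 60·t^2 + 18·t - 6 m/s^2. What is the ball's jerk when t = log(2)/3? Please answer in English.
We must differentiate our acceleration equation a(t) = 18·exp(-3·t) 1 time. Taking d/dt of a(t), we find j(t) = -54·exp(-3·t). We have jerk j(t) = -54·exp(-3·t). Substituting t = log(2)/3: j(log(2)/3) = -27.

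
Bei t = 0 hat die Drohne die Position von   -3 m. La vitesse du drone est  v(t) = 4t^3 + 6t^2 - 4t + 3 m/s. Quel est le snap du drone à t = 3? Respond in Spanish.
Partiendo de la velocidad v(t) = 4·t^3 + 6·t^2 - 4·t + 3, tomamos 3 derivadas. Tomando d/dt de v(t), encontramos a(t) = 12·t^2 + 12·t - 4. La derivada de la aceleración da la sacudida: j(t) = 24·t + 12. La derivada de la sacudida da el snap: s(t) = 24. Usando s(t) = 24 y sustituyendo t = 3, encontramos s = 24.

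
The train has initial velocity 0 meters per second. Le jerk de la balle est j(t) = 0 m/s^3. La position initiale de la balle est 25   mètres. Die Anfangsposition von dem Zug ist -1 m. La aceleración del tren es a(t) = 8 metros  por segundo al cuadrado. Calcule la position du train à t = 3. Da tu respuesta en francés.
Nous devons intégrer notre équation de l'accélération a(t) = 8 2 fois. La primitive de l'accélération, avec v(0) = 0, donne la vitesse: v(t) = 8·t. En intégrant la vitesse et en utilisant la condition initiale x(0) = -1, nous obtenons x(t) = 4·t^2 - 1. De l'équation de la position x(t) = 4·t^2 - 1, nous substituons t = 3 pour obtenir x = 35.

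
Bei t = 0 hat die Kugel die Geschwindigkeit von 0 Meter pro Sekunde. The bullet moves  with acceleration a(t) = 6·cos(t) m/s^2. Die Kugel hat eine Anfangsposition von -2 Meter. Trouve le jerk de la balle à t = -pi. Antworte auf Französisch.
Pour résoudre ceci, nous devons prendre 1 dérivée de notre équation de l'accélération a(t) = 6·cos(t). En prenant d/dt de a(t), nous trouvons j(t) = -6·sin(t). En utilisant j(t) = -6·sin(t) et en substituant t = -pi, nous trouvons j = 0.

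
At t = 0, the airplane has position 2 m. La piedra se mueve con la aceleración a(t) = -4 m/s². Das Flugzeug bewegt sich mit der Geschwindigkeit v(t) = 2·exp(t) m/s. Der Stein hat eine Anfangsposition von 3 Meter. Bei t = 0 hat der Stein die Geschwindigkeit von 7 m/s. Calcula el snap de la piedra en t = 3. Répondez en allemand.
Wir müssen unsere Gleichung für die Beschleunigung a(t) = -4 2-mal ableiten. Mit d/dt von a(t) finden wir j(t) = 0. Die Ableitung von dem Ruck ergibt den Snap: s(t) = 0. Wir haben den Snap s(t) = 0. Durch Einsetzen von t = 3: s(3) = 0.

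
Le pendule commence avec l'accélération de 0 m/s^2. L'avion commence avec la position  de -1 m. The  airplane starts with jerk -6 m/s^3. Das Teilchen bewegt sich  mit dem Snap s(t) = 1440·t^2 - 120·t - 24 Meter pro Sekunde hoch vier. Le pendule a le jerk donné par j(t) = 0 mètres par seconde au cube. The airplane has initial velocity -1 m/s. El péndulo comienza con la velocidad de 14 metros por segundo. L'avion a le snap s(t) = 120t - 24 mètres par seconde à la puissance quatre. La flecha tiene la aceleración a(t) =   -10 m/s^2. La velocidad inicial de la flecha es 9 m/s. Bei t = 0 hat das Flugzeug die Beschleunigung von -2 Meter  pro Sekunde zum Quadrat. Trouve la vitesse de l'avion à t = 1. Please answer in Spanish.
Debemos encontrar la antiderivada de nuestra ecuación del snap s(t) = 120·t - 24 3 veces. La antiderivada del snap es la sacudida. Usando j(0) = -6, obtenemos j(t) = 60·t^2 - 24·t - 6. La integral de la sacudida es la aceleración. Usando a(0) = -2, obtenemos a(t) = 20·t^3 - 12·t^2 - 6·t - 2. Tomando ∫a(t)dt y aplicando v(0) = -1, encontramos v(t) = 5·t^4 - 4·t^3 - 3·t^2 - 2·t - 1. Tenemos la velocidad v(t) = 5·t^4 - 4·t^3 - 3·t^2 - 2·t - 1. Sustituyendo t = 1: v(1) = -5.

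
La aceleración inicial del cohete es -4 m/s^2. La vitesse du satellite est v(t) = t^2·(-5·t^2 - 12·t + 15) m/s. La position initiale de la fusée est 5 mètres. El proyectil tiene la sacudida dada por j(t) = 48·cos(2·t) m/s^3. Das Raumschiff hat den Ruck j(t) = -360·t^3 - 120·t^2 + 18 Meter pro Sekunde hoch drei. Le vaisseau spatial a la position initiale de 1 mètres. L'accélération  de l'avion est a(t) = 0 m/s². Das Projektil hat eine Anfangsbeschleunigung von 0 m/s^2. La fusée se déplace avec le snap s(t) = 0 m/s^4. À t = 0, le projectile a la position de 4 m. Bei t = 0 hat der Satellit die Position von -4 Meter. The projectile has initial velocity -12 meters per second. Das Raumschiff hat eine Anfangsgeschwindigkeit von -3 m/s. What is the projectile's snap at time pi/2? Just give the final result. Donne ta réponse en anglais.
At t = pi/2, s = 0.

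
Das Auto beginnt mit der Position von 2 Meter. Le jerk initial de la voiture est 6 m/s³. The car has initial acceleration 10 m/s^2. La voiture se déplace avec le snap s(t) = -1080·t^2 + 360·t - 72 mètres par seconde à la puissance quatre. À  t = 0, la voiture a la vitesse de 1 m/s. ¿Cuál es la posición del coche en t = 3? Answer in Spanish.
Necesitamos integrar nuestra ecuación del snap s(t) = -1080·t^2 + 360·t - 72 4 veces. Tomando ∫s(t)dt y aplicando j(0) = 6, encontramos j(t) = -360·t^3 + 180·t^2 - 72·t + 6. Tomando ∫j(t)dt y aplicando a(0) = 10, encontramos a(t) = -90·t^4 + 60·t^3 - 36·t^2 + 6·t + 10. Tomando ∫a(t)dt y aplicando v(0) = 1, encontramos v(t) = -18·t^5 + 15·t^4 - 12·t^3 + 3·t^2 + 10·t + 1. Integrando la velocidad y usando la condición inicial x(0) = 2, obtenemos x(t) = -3·t^6 + 3·t^5 - 3·t^4 + t^3 + 5·t^2 + t + 2. De la ecuación de la posición x(t) = -3·t^6 + 3·t^5 - 3·t^4 + t^3 + 5·t^2 + t + 2, sustituimos t = 3 para obtener x = -1624.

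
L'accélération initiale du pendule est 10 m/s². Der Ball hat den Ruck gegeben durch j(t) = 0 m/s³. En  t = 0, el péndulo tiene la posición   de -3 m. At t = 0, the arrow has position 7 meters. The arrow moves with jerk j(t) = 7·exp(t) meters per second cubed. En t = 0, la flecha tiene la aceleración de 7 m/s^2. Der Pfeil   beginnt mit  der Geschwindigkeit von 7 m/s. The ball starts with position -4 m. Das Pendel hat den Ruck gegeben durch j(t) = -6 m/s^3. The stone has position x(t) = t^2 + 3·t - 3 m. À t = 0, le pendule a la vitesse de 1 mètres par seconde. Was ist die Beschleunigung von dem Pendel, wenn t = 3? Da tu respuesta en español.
Necesitamos integrar nuestra ecuación de la sacudida j(t) = -6 1 vez. La integral de la sacudida es la aceleración. Usando a(0) = 10, obtenemos a(t) = 10 - 6·t. De la ecuación de la aceleración a(t) = 10 - 6·t, sustituimos t = 3 para obtener a = -8.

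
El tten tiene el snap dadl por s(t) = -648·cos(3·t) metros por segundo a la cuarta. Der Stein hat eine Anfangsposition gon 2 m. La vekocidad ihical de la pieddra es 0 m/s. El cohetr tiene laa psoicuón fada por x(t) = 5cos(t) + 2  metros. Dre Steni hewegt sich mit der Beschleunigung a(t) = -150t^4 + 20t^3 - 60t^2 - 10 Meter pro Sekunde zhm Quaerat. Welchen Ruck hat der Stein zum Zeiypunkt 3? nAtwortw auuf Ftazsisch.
En partant de l'accélération a(t) = -150·t^4 + 20·t^3 - 60·t^2 - 10, nous prenons 1 dérivée. En dérivant l'accélération, nous obtenons le jerk: j(t) = -600·t^3 + 60·t^2 - 120·t. En utilisant j(t) = -600·t^3 + 60·t^2 - 120·t et en substituant t = 3, nous trouvons j = -16020.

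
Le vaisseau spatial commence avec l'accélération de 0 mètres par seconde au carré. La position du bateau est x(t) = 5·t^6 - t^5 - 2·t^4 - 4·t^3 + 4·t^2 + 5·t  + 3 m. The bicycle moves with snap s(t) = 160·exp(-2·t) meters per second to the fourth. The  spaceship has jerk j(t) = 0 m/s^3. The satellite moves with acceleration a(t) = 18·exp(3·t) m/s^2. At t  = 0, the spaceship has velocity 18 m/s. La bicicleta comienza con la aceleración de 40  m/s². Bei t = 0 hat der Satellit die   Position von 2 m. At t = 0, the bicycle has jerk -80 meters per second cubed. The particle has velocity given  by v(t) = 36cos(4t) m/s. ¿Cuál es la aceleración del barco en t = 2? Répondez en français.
En partant de la position x(t) = 5·t^6 - t^5 - 2·t^4 - 4·t^3 + 4·t^2 + 5·t + 3, nous prenons 2 dérivées. En prenant d/dt de x(t), nous trouvons v(t) = 30·t^5 - 5·t^4 - 8·t^3 - 12·t^2 + 8·t + 5. En dérivant la vitesse, nous obtenons l'accélération: a(t) = 150·t^4 - 20·t^3 - 24·t^2 - 24·t + 8. Nous avons l'accélération a(t) = 150·t^4 - 20·t^3 - 24·t^2 - 24·t + 8. En substituant t = 2: a(2) = 2104.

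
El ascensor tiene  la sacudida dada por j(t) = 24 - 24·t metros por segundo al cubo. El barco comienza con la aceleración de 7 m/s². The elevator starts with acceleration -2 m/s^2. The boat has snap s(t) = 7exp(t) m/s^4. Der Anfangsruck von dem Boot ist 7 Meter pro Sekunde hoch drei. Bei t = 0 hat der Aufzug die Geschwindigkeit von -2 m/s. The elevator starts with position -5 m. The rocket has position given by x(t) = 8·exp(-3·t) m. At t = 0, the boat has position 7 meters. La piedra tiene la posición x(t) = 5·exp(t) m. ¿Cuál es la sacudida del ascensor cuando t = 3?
Tenemos la sacudida j(t) = 24 - 24·t. Sustituyendo t = 3: j(3) = -48.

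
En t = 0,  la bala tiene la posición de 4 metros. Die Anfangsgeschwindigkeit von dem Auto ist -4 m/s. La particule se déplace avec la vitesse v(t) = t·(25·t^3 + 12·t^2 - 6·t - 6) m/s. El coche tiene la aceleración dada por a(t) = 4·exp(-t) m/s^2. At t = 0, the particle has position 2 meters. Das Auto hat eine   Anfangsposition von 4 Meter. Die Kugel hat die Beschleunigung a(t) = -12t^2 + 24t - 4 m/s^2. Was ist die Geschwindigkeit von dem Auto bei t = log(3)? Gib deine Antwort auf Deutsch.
Ausgehend von der Beschleunigung a(t) = 4·exp(-t), nehmen wir 1 Integral. Das Integral von der Beschleunigung ist die Geschwindigkeit. Mit v(0) = -4 erhalten wir v(t) = -4·exp(-t). Mit v(t) = -4·exp(-t) und Einsetzen von t = log(3), finden wir v = -4/3.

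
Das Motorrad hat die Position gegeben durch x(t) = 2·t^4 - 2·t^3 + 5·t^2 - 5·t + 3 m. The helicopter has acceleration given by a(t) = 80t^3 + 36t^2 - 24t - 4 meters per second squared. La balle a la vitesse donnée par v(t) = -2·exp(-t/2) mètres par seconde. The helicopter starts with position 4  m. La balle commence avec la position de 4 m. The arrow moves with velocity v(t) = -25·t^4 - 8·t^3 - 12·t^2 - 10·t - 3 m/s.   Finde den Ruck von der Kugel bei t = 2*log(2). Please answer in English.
To solve this, we need to take 2 derivatives of our velocity equation v(t) = -2·exp(-t/2). Taking d/dt of v(t), we find a(t) = exp(-t/2). Taking d/dt of a(t), we find j(t) = -exp(-t/2)/2. From the given jerk equation j(t) = -exp(-t/2)/2, we substitute t = 2*log(2) to get j = -1/4.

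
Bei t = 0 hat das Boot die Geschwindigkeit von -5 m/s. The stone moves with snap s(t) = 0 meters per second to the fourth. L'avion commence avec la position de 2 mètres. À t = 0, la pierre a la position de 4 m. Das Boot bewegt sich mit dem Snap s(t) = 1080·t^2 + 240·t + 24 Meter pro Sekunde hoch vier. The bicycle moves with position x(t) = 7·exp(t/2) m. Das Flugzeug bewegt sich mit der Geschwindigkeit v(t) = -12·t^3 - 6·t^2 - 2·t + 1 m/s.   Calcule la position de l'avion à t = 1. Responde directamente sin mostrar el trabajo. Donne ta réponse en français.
La position à t = 1 est x = -3.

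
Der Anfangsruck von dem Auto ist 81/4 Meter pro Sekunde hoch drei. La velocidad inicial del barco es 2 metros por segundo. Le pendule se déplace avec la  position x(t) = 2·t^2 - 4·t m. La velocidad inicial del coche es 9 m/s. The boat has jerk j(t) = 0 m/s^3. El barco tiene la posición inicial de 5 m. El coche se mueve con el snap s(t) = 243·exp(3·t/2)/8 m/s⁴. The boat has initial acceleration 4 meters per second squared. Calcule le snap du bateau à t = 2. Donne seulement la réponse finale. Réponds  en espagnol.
El snap en t = 2 es s = 0.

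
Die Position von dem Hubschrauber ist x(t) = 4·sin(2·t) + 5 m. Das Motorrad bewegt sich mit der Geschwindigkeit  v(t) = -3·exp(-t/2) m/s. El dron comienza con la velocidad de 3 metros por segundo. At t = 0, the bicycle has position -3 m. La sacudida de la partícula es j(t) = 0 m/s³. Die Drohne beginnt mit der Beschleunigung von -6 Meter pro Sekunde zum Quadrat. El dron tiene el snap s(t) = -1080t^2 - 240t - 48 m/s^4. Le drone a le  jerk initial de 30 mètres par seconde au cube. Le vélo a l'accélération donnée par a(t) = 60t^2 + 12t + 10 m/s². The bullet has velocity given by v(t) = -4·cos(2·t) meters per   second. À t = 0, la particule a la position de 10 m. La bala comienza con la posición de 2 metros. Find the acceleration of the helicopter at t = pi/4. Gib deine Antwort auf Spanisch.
Partiendo de la posición x(t) = 4·sin(2·t) + 5, tomamos 2 derivadas. Tomando d/dt de x(t), encontramos v(t) = 8·cos(2·t). Derivando la velocidad, obtenemos la aceleración: a(t) = -16·sin(2·t). Usando a(t) = -16·sin(2·t) y sustituyendo t = pi/4, encontramos a = -16.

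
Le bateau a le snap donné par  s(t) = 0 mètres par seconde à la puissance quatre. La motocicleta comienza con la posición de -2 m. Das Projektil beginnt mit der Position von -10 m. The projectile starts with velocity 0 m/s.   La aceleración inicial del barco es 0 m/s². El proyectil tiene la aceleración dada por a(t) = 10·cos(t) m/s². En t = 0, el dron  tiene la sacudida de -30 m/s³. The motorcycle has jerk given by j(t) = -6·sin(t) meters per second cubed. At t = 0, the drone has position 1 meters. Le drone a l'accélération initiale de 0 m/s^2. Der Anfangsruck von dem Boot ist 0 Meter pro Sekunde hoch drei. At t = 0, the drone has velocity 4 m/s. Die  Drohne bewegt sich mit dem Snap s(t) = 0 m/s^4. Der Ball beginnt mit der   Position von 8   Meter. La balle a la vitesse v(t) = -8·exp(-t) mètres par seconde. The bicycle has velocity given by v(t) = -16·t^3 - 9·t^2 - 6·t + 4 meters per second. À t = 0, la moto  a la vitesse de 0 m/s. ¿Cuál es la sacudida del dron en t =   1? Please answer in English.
Starting from snap s(t) = 0, we take 1 integral. Taking ∫s(t)dt and applying j(0) = -30, we find j(t) = -30. We have jerk j(t) = -30. Substituting t = 1: j(1) = -30.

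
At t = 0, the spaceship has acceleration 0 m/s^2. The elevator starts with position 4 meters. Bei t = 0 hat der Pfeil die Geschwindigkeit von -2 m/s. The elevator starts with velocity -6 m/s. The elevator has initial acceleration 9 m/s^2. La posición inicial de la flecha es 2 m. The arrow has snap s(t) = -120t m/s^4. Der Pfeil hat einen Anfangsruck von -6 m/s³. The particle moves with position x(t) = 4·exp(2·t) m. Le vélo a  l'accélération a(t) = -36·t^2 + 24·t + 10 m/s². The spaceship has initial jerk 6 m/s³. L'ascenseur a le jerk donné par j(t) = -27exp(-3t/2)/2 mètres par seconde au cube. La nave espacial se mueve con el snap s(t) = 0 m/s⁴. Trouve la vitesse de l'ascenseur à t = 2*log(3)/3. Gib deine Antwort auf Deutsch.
Ausgehend von dem Ruck j(t) = -27·exp(-3·t/2)/2, nehmen wir 2 Integrale. Das Integral von dem Ruck ist die Beschleunigung. Mit a(0) = 9 erhalten wir a(t) = 9·exp(-3·t/2). Das Integral von der Beschleunigung, mit v(0) = -6, ergibt die Geschwindigkeit: v(t) = -6·exp(-3·t/2). Mit v(t) = -6·exp(-3·t/2) und Einsetzen von t = 2*log(3)/3, finden wir v = -2.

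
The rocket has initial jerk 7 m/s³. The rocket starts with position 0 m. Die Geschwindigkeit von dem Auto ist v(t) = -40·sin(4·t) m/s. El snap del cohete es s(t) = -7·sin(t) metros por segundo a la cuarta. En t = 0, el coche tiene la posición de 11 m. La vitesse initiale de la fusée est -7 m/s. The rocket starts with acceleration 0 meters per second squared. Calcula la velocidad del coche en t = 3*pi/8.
Tenemos la velocidad v(t) = -40·sin(4·t). Sustituyendo t = 3*pi/8: v(3*pi/8) = 40.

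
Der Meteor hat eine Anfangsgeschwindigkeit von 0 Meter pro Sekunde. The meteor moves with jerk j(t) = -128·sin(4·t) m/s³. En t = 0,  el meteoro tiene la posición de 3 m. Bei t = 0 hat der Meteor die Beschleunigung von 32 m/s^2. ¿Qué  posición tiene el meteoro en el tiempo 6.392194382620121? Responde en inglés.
To find the answer, we compute 3 integrals of j(t) = -128·sin(4·t). The integral of jerk, with a(0) = 32, gives acceleration: a(t) = 32·cos(4·t). The integral of acceleration, with v(0) = 0, gives velocity: v(t) = 8·sin(4·t). Taking ∫v(t)dt and applying x(0) = 3, we find x(t) = 5 - 2·cos(4·t). We have position x(t) = 5 - 2·cos(4·t). Substituting t = 6.392194382620121: x(6.392194382620121) = 3.18713430583504.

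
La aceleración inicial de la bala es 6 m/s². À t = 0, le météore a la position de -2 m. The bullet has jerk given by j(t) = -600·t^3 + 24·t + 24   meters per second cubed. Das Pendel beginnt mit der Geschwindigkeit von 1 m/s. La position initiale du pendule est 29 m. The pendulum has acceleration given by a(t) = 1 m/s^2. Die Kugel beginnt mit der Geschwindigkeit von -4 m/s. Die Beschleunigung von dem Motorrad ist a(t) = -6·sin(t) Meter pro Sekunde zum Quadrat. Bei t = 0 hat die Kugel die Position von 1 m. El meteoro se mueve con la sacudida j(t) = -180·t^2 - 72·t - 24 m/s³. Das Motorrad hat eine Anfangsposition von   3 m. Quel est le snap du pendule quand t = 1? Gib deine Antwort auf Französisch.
Pour résoudre ceci, nous devons prendre 2 dérivées de notre équation de l'accélération a(t) = 1. En prenant d/dt de a(t), nous trouvons j(t) = 0. En dérivant le jerk, nous obtenons le snap: s(t) = 0. De l'équation du snap s(t) = 0, nous substituons t = 1 pour obtenir s = 0.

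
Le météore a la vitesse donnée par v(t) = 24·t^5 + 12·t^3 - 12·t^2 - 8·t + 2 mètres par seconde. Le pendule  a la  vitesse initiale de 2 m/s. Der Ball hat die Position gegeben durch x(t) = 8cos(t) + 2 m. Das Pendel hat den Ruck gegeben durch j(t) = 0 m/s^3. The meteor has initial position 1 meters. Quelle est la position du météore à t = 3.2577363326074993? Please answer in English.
Starting from velocity v(t) = 24·t^5 + 12·t^3 - 12·t^2 - 8·t + 2, we take 1 antiderivative. Finding the antiderivative of v(t) and using x(0) = 1: x(t) = 4·t^6 + 3·t^4 - 4·t^3 - 4·t^2 + 2·t + 1. Using x(t) = 4·t^6 + 3·t^4 - 4·t^3 - 4·t^2 + 2·t + 1 and substituting t = 3.2577363326074993, we find x = 4946.07170889012.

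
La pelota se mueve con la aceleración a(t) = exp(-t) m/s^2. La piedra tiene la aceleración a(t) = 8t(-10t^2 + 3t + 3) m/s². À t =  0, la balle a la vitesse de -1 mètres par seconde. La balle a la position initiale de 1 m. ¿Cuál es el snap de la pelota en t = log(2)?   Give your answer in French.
Nous devons dériver notre équation de l'accélération a(t) = exp(-t) 2 fois. La dérivée de l'accélération donne le jerk: j(t) = -exp(-t). En dérivant le jerk, nous obtenons le snap: s(t) = exp(-t). De l'équation du snap s(t) = exp(-t), nous substituons t = log(2) pour obtenir s = 1/2.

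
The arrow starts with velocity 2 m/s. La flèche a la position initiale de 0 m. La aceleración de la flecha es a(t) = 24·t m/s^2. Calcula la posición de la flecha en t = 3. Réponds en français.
Nous devons intégrer notre équation de l'accélération a(t) = 24·t 2 fois. En prenant ∫a(t)dt et en appliquant v(0) = 2, nous trouvons v(t) = 12·t^2 + 2. L'intégrale de la vitesse, avec x(0) = 0, donne la position: x(t) = 4·t^3 + 2·t. En utilisant x(t) = 4·t^3 + 2·t et en substituant t = 3, nous trouvons x = 114.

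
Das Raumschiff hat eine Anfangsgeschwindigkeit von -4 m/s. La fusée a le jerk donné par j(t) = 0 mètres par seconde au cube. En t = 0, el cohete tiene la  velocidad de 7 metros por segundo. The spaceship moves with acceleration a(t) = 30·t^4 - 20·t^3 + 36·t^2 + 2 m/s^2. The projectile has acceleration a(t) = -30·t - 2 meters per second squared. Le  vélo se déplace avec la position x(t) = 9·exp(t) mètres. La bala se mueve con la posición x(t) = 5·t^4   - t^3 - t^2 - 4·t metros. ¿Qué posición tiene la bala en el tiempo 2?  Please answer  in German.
Aus der Gleichung für die Position x(t) = 5·t^4 - t^3 - t^2 - 4·t, setzen wir t = 2 ein und erhalten x = 60.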